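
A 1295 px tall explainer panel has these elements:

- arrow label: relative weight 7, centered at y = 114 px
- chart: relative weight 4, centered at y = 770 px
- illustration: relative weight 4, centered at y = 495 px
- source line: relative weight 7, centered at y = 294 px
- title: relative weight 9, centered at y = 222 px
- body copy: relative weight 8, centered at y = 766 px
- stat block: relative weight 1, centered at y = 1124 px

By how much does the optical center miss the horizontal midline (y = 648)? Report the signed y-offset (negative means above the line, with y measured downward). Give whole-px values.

≈ -219 px

Weights sum to 7 + 4 + 4 + 7 + 9 + 8 + 1 = 40.
y: moment 17166 / weight 40 ≈ 429.15
Against y = 648, that's 429.15 − 648 = -218.85.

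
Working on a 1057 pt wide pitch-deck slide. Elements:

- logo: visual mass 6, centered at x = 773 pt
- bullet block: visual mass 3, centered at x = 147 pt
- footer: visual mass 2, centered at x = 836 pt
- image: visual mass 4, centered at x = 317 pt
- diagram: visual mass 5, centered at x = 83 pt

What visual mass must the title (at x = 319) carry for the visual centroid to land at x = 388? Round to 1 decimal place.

w ≈ 9.8

Known weights sum to 6 + 3 + 2 + 4 + 5 = 20; their moment is 6·773 + 3·147 + 2·836 + 4·317 + 5·83 = 8434.
For the centroid to hit 388: (8434 + w·319) / (20 + w) = 388.
So w = (388·20 − 8434)/(319 − 388) = -674/-69 ≈ 9.77.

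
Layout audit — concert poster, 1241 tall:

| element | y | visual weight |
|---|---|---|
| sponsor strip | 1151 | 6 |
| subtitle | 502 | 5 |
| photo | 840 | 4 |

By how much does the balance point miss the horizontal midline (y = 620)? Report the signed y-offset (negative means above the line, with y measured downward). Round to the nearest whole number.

≈ 232

Total weight = 6 + 5 + 4 = 15.
Σw·y = 6·1151 + 5·502 + 4·840 = 12776, so ȳ = 12776/15 ≈ 851.73.
Offset from y = 620: 851.73 − 620 ≈ 231.73.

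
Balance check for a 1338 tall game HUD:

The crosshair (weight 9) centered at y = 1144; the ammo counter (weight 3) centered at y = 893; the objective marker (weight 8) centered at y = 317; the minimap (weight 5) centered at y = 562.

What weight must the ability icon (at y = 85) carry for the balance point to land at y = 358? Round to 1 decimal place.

Fixed elements: Σw = 9 + 3 + 8 + 5 = 25, Σw·y = 9·1144 + 3·893 + 8·317 + 5·562 = 18321.
Set Σw·y/Σw = 358: (18321 + 85w) = 358·(25 + w).
Solving: w = (358·25 − 18321) / (85 − 358) = -9371 / -273 ≈ 34.33.

w ≈ 34.3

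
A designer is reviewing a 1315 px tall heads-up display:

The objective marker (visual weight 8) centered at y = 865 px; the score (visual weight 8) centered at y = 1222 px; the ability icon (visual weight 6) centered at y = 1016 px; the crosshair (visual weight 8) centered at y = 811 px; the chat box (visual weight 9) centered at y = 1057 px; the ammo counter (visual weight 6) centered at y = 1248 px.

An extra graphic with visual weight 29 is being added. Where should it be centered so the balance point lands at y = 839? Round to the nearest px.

y ≈ 545

With the extra graphic, Σw becomes 8 + 8 + 6 + 8 + 9 + 6 + 29 = 74.
y: need Σw·y = 74·839 = 62086. Existing = 8·865 + 8·1222 + 6·1016 + 8·811 + 9·1057 + 6·1248 = 46281. Remainder 15805 / 29 ≈ 545.00.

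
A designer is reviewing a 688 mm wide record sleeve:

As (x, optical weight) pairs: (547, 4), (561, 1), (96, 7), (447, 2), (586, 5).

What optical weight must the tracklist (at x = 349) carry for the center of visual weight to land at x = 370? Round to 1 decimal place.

w ≈ 10.2

Fixed elements: Σw = 4 + 1 + 7 + 2 + 5 = 19, Σw·x = 4·547 + 1·561 + 7·96 + 2·447 + 5·586 = 7245.
For the centroid to hit 370: (7245 + w·349) / (19 + w) = 370.
So w = (370·19 − 7245)/(349 − 370) = -215/-21 ≈ 10.24.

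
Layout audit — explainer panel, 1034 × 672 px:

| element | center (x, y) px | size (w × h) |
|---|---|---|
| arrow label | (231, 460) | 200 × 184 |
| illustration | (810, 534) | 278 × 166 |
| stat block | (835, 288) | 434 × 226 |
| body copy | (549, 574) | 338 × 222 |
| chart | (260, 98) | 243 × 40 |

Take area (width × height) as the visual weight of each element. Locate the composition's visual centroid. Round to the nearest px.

Taking area as weight: arrow label 200·184 = 36800, illustration 278·166 = 46148, stat block 434·226 = 98084, body copy 338·222 = 75036, chart 243·40 = 9720. Sum 265788.
Σw·x = 36800·231 + 46148·810 + 98084·835 + 75036·549 + 9720·260 = 171502784, so x̄ = 171502784/265788 ≈ 645.26.
Σw·y = 36800·460 + 46148·534 + 98084·288 + 75036·574 + 9720·98 = 113842448, so ȳ = 113842448/265788 ≈ 428.32.

(645, 428)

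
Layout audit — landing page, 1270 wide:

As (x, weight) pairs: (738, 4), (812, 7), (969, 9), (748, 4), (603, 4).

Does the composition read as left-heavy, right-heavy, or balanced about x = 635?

right-heavy

Σw = 4 + 7 + 9 + 4 + 4 = 28.
x-moment: 4·738 + 7·812 + 9·969 + 4·748 + 4·603 = 22761; centroid 22761/28 ≈ 812.89.
812.9 lies right of the midline 635, so the layout is right-heavy.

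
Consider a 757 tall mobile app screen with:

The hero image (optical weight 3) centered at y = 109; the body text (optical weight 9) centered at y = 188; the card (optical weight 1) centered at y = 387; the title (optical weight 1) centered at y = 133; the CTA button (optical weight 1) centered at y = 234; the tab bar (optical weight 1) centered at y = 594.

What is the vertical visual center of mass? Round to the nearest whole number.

y ≈ 210

Weights sum to 3 + 9 + 1 + 1 + 1 + 1 = 16.
y-moment: 3·109 + 9·188 + 1·387 + 1·133 + 1·234 + 1·594 = 3367; centroid 3367/16 ≈ 210.44.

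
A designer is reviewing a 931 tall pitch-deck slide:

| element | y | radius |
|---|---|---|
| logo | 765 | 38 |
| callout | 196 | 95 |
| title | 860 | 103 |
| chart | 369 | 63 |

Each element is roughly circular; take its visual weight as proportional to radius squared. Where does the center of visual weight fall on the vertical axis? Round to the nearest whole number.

y ≈ 537

Weights ∝ r²: logo 38² = 1444, callout 95² = 9025, title 103² = 10609, chart 63² = 3969; Σw = 25047.
y: (1444·765 + 9025·196 + 10609·860 + 3969·369) / 25047 = 13461861 / 25047 ≈ 537.46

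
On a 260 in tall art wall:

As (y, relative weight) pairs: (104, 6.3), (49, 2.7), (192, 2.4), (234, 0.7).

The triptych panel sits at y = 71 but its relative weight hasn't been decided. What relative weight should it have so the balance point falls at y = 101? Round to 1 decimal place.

Known weights sum to 6.3 + 2.7 + 2.4 + 0.7 = 12.1; their moment is 6.3·104 + 2.7·49 + 2.4·192 + 0.7·234 = 1412.1.
Balance at y = 101 requires (1412.1 + w·71) / (12.1 + w) = 101.
Solving: w = (101·12.1 − 1412.1) / (71 − 101) = -190.0 / -30 ≈ 6.33.

w ≈ 6.3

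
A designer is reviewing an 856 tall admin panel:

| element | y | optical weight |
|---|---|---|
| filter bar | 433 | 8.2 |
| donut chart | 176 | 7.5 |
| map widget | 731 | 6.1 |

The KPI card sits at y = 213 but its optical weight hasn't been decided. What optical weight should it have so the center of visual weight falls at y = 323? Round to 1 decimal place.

Existing Σw = 21.8 (8.2 + 7.5 + 6.1); existing moment 8.2·433 + 7.5·176 + 6.1·731 = 9329.7.
Balance at y = 323 requires (9329.7 + w·213) / (21.8 + w) = 323.
Solving: w = (323·21.8 − 9329.7) / (213 − 323) = -2288.3 / -110 ≈ 20.80.

w ≈ 20.8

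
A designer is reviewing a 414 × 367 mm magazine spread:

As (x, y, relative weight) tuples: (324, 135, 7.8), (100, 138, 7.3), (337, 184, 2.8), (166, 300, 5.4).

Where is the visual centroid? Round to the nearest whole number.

(219, 180)

Σw = 7.8 + 7.3 + 2.8 + 5.4 = 23.3.
x-moment: 7.8·324 + 7.3·100 + 2.8·337 + 5.4·166 = 5097.2; centroid 5097.2/23.3 ≈ 218.76.
y-moment: 7.8·135 + 7.3·138 + 2.8·184 + 5.4·300 = 4195.6; centroid 4195.6/23.3 ≈ 180.07.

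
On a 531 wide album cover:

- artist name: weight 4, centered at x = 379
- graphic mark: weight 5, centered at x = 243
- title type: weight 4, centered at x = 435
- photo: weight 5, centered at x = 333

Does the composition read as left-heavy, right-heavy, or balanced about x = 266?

Total weight = 4 + 5 + 4 + 5 = 18.
Σw·x = 4·379 + 5·243 + 4·435 + 5·333 = 6136, so x̄ = 6136/18 ≈ 340.89.
340.9 lies right of the midline 266, so the layout is right-heavy.

right-heavy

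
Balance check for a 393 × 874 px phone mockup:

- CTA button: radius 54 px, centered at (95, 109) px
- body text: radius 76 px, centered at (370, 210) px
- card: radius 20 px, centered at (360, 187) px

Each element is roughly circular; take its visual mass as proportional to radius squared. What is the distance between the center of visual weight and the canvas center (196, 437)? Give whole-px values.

Weights ∝ r²: CTA button 54² = 2916, body text 76² = 5776, card 20² = 400; Σw = 9092.
x: (2916·95 + 5776·370 + 400·360) / 9092 = 2558140 / 9092 ≈ 281.36
y: (2916·109 + 5776·210 + 400·187) / 9092 = 1605604 / 9092 ≈ 176.60
Relative to (196, 437): Δ = (85.36, -260.40); |Δ| = √(85.36² + -260.40²) ≈ 274.04.

≈ 274 px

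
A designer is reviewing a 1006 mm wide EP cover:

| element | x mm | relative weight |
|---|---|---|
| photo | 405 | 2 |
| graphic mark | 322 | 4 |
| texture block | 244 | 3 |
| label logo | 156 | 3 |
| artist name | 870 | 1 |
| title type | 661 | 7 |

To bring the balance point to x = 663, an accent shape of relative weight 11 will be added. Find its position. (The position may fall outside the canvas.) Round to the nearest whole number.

After adding the accent shape, total weight = 2 + 4 + 3 + 3 + 1 + 7 + 11 = 31.
Along x: (8795 + 11·x) / 31 = 663 (existing moment 2·405 + 4·322 + 3·244 + 3·156 + 1·870 + 7·661 = 8795) ⇒ x = (20553 − 8795) / 11 ≈ 1068.91.

x ≈ 1069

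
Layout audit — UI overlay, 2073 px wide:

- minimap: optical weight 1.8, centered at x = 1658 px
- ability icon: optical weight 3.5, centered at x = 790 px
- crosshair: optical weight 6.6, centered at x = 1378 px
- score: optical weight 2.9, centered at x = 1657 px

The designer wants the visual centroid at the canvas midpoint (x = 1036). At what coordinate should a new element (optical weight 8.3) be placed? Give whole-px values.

After adding the new element, total weight = 1.8 + 3.5 + 6.6 + 2.9 + 8.3 = 23.1.
x: target moment 23.1×1036 = 23931.6; current 1.8·1658 + 3.5·790 + 6.6·1378 + 2.9·1657 = 19649.5; the new element supplies 4282.1, so x = 4282.1/8.3 ≈ 515.92.

x ≈ 516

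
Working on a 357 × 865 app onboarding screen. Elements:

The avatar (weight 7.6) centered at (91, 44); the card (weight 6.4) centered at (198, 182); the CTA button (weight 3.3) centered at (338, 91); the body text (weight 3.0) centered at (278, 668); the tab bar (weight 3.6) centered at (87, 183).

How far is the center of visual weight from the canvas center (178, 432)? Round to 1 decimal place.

Σw = 7.6 + 6.4 + 3.3 + 3.0 + 3.6 = 23.9.
x-moment: 7.6·91 + 6.4·198 + 3.3·338 + 3.0·278 + 3.6·87 = 4221.4; centroid 4221.4/23.9 ≈ 176.63.
y-moment: 7.6·44 + 6.4·182 + 3.3·91 + 3.0·668 + 3.6·183 = 4462.3; centroid 4462.3/23.9 ≈ 186.71.
From (178, 432): dx = -1.37, dy = -245.29, so the distance is √(dx²+dy²) ≈ 245.30.

≈ 245.3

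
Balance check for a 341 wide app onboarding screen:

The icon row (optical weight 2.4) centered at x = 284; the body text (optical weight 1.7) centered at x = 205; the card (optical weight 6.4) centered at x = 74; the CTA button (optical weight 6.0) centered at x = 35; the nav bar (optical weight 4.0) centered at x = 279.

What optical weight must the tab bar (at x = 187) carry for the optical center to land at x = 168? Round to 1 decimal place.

Existing Σw = 20.5 (2.4 + 1.7 + 6.4 + 6.0 + 4.0); existing moment 2.4·284 + 1.7·205 + 6.4·74 + 6.0·35 + 4.0·279 = 2829.7.
Set Σw·x/Σw = 168: (2829.7 + 187w) = 168·(20.5 + w).
Solving: w = (168·20.5 − 2829.7) / (187 − 168) = 614.3 / 19 ≈ 32.33.

w ≈ 32.3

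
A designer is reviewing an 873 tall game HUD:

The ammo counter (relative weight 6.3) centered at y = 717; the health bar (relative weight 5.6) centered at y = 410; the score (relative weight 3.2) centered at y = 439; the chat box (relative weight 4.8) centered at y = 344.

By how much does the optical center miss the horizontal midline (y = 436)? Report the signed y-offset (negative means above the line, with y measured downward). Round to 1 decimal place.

≈ 59.9

Total weight = 6.3 + 5.6 + 3.2 + 4.8 = 19.9.
y-moment: 6.3·717 + 5.6·410 + 3.2·439 + 4.8·344 = 9869.1; centroid 9869.1/19.9 ≈ 495.93.
Difference: 495.93 − 436 ≈ 59.93.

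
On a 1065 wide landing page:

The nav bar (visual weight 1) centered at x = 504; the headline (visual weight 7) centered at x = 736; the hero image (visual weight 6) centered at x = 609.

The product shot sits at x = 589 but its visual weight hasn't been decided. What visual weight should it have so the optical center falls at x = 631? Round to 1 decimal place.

Fixed elements: Σw = 1 + 7 + 6 = 14, Σw·x = 1·504 + 7·736 + 6·609 = 9310.
Balance at x = 631 requires (9310 + w·589) / (14 + w) = 631.
Solving: w = (631·14 − 9310) / (589 − 631) = -476 / -42 ≈ 11.33.

w ≈ 11.3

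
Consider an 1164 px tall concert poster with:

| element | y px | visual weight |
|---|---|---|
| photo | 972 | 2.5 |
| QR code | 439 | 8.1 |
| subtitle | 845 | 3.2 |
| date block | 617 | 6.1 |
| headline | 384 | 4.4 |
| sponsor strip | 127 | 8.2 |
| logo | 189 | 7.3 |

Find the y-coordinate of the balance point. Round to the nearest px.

Σw = 2.5 + 8.1 + 3.2 + 6.1 + 4.4 + 8.2 + 7.3 = 39.8.
Σw·y = 16564.3; ȳ = 16564.3/39.8 ≈ 416.19.

y ≈ 416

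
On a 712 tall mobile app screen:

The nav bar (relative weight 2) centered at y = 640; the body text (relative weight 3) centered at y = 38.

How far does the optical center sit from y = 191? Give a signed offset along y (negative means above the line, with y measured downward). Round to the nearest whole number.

≈ 88

Total weight = 2 + 3 = 5.
Σw·y = 2·640 + 3·38 = 1394, so ȳ = 1394/5 ≈ 278.80.
Against y = 191, that's 278.80 − 191 = 87.80.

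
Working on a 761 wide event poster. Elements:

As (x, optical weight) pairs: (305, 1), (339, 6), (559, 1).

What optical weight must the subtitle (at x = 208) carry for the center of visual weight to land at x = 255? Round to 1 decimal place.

Fixed elements: Σw = 1 + 6 + 1 = 8, Σw·x = 1·305 + 6·339 + 1·559 = 2898.
Balance at x = 255 requires (2898 + w·208) / (8 + w) = 255.
Solving: w = (255·8 − 2898) / (208 − 255) = -858 / -47 ≈ 18.26.

w ≈ 18.3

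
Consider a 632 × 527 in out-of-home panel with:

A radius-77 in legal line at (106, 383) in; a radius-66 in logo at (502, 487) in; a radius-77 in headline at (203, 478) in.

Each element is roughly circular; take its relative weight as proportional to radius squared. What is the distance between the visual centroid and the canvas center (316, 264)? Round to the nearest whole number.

r² weights: legal line 77² = 5929, logo 66² = 4356, headline 77² = 5929. Total = 16214.
x: (5929·106 + 4356·502 + 5929·203) / 16214 = 4018773 / 16214 ≈ 247.86
y: (5929·383 + 4356·487 + 5929·478) / 16214 = 7226241 / 16214 ≈ 445.68
From (316, 264): dx = -68.14, dy = 181.68, so the distance is √(dx²+dy²) ≈ 194.04.

≈ 194 in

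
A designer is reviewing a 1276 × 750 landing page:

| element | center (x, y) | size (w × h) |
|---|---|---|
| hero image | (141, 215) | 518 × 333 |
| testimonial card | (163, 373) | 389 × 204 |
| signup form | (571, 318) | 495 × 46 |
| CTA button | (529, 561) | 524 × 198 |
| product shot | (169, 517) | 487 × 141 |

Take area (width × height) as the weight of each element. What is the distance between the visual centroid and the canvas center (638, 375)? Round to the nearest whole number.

≈ 377

Areas → weights: hero image 518·333 = 172494, testimonial card 389·204 = 79356, signup form 495·46 = 22770, CTA button 524·198 = 103752, product shot 487·141 = 68667; Σw = 447039.
Σw·x = 172494·141 + 79356·163 + 22770·571 + 103752·529 + 68667·169 = 116747883, so x̄ = 116747883/447039 ≈ 261.16.
Σw·y = 172494·215 + 79356·373 + 22770·318 + 103752·561 + 68667·517 = 167632569, so ȳ = 167632569/447039 ≈ 374.98.
Relative to (638, 375): Δ = (-376.84, -0.02); |Δ| = √(-376.84² + -0.02²) ≈ 376.84.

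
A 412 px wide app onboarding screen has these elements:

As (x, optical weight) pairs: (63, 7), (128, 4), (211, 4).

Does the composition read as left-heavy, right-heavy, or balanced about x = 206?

Total weight = 7 + 4 + 4 = 15.
x-moment: 7·63 + 4·128 + 4·211 = 1797; centroid 1797/15 ≈ 119.80.
119.8 vs midline 206 → left-heavy.

left-heavy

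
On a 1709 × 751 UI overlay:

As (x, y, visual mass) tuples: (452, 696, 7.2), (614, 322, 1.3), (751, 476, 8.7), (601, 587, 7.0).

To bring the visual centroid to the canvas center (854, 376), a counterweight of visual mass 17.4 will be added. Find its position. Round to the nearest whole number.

New total weight: (7.2 + 1.3 + 8.7 + 7.0) + 17.4 = 41.6.
Along x: (14793.3 + 17.4·x) / 41.6 = 854 (existing moment 7.2·452 + 1.3·614 + 8.7·751 + 7.0·601 = 14793.3) ⇒ x = (35526.4 − 14793.3) / 17.4 ≈ 1191.56.
Along y: (13680.0 + 17.4·y) / 41.6 = 376 (existing moment 7.2·696 + 1.3·322 + 8.7·476 + 7.0·587 = 13680.0) ⇒ y = (15641.6 − 13680.0) / 17.4 ≈ 112.74.

(1192, 113)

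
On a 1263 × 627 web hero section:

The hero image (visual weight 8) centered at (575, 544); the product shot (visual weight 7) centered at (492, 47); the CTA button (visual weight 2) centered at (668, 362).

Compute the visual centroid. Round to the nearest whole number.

(552, 318)

Σw = 8 + 7 + 2 = 17.
Σw·x = 8·575 + 7·492 + 2·668 = 9380, so x̄ = 9380/17 ≈ 551.76.
Σw·y = 8·544 + 7·47 + 2·362 = 5405, so ȳ = 5405/17 ≈ 317.94.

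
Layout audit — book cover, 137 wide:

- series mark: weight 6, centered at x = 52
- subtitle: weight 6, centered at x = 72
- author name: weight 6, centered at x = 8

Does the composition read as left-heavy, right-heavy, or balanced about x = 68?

left-heavy

Total weight = 6 + 6 + 6 = 18.
Σw·x = 6·52 + 6·72 + 6·8 = 792, so x̄ = 792/18 ≈ 44.00.
44.0 lies left of the midline 68, so the layout is left-heavy.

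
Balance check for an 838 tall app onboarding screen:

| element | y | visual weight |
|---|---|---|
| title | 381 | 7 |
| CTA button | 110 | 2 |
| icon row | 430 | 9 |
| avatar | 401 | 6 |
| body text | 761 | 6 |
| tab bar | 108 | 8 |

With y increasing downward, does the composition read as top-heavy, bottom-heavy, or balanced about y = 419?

Total weight = 7 + 2 + 9 + 6 + 6 + 8 = 38.
y-moment: 7·381 + 2·110 + 9·430 + 6·401 + 6·761 + 8·108 = 14593; centroid 14593/38 ≈ 384.03.
384.0 lies above (smaller y than) the midline 419, so the layout is top-heavy.

top-heavy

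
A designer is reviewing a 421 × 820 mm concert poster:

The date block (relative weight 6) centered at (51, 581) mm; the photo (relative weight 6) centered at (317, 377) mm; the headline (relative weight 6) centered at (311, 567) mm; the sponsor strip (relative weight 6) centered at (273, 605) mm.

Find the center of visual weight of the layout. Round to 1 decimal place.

(238.0, 532.5)

Total weight = 6 + 6 + 6 + 6 = 24.
Σw·x = 6·51 + 6·317 + 6·311 + 6·273 = 5712, so x̄ = 5712/24 ≈ 238.00.
Σw·y = 6·581 + 6·377 + 6·567 + 6·605 = 12780, so ȳ = 12780/24 ≈ 532.50.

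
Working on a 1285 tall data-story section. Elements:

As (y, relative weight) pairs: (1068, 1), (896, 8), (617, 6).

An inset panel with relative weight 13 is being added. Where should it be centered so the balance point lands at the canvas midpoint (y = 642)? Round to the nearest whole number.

With the inset panel, Σw becomes 1 + 8 + 6 + 13 = 28.
y: target moment 28×642 = 17976; current 1·1068 + 8·896 + 6·617 = 11938; the inset panel supplies 6038, so y = 6038/13 ≈ 464.46.

y ≈ 464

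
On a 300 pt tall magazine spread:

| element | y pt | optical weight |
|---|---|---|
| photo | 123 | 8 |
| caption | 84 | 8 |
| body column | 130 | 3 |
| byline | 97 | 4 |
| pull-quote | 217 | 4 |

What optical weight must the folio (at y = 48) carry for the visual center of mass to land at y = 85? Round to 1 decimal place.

Existing Σw = 27 (8 + 8 + 3 + 4 + 4); existing moment 8·123 + 8·84 + 3·130 + 4·97 + 4·217 = 3302.
Set Σw·y/Σw = 85: (3302 + 48w) = 85·(27 + w).
Rearranging, w·(48 − 85) = 85·27 − 3302 = -1007, so w ≈ -1007/-37 = 27.22.

w ≈ 27.2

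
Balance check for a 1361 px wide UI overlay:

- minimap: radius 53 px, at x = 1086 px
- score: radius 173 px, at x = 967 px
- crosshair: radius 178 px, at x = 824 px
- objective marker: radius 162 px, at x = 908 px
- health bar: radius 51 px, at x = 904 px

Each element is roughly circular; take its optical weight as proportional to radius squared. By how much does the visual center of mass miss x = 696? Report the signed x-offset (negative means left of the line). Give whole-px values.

≈ 208 px

r² weights: minimap 53² = 2809, score 173² = 29929, crosshair 178² = 31684, objective marker 162² = 26244, health bar 51² = 2601. Total = 93267.
Σw·x = 2809·1086 + 29929·967 + 31684·824 + 26244·908 + 2601·904 = 84280389, so x̄ = 84280389/93267 ≈ 903.65.
Against x = 696, that's 903.65 − 696 = 207.65.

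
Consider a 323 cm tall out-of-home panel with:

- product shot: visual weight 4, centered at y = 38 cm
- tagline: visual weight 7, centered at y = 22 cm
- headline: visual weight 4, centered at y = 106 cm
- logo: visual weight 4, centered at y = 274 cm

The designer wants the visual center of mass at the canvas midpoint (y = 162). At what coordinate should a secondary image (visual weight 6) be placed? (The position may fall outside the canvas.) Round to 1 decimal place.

y ≈ 370.7

After adding the secondary image, total weight = 4 + 7 + 4 + 4 + 6 = 25.
Along y: (1826 + 6·y) / 25 = 162 (existing moment 4·38 + 7·22 + 4·106 + 4·274 = 1826) ⇒ y = (4050 − 1826) / 6 ≈ 370.67.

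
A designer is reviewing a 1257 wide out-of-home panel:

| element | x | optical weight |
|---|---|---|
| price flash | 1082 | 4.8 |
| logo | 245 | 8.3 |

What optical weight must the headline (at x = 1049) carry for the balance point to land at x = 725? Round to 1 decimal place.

Existing Σw = 13.1 (4.8 + 8.3); existing moment 4.8·1082 + 8.3·245 = 7227.1.
Balance at x = 725 requires (7227.1 + w·1049) / (13.1 + w) = 725.
Solving: w = (725·13.1 − 7227.1) / (1049 − 725) = 2270.4 / 324 ≈ 7.01.

w ≈ 7.0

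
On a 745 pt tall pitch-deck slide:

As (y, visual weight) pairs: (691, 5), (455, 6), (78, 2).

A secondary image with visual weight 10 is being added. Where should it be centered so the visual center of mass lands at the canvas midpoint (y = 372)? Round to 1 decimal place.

y ≈ 221.5

New total weight: (5 + 6 + 2) + 10 = 23.
Along y: (6341 + 10·y) / 23 = 372 (existing moment 5·691 + 6·455 + 2·78 = 6341) ⇒ y = (8556 − 6341) / 10 ≈ 221.50.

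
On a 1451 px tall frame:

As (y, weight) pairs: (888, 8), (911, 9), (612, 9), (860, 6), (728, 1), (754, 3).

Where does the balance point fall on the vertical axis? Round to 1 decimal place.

y ≈ 804.5

Σw = 8 + 9 + 9 + 6 + 1 + 3 = 36.
Σw·y = 8·888 + 9·911 + 9·612 + 6·860 + 1·728 + 3·754 = 28961, so ȳ = 28961/36 ≈ 804.47.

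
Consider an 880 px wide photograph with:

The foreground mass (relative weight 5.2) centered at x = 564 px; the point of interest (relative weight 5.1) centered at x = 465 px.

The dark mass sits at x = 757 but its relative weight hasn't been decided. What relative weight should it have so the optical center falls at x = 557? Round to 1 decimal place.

Fixed elements: Σw = 5.2 + 5.1 = 10.3, Σw·x = 5.2·564 + 5.1·465 = 5304.3.
Balance at x = 557 requires (5304.3 + w·757) / (10.3 + w) = 557.
So w = (557·10.3 − 5304.3)/(757 − 557) = 432.8/200 ≈ 2.16.

w ≈ 2.2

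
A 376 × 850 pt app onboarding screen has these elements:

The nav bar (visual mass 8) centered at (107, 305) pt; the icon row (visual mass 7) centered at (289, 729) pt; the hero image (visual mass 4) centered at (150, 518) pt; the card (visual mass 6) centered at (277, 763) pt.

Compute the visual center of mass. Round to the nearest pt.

(206, 568)

Weights sum to 8 + 7 + 4 + 6 = 25.
x: (8·107 + 7·289 + 4·150 + 6·277) / 25 = 5141 / 25 ≈ 205.64
y: (8·305 + 7·729 + 4·518 + 6·763) / 25 = 14193 / 25 ≈ 567.72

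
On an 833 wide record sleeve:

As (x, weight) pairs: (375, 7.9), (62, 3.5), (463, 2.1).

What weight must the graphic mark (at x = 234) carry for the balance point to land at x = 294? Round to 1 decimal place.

w ≈ 3.0

Known weights sum to 7.9 + 3.5 + 2.1 = 13.5; their moment is 7.9·375 + 3.5·62 + 2.1·463 = 4151.8.
Set Σw·x/Σw = 294: (4151.8 + 234w) = 294·(13.5 + w).
Rearranging, w·(234 − 294) = 294·13.5 − 4151.8 = -182.8, so w ≈ -182.8/-60 = 3.05.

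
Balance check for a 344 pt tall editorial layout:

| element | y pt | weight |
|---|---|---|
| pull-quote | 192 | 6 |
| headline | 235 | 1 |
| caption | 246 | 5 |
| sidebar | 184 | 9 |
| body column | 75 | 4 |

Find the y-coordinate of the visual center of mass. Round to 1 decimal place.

y ≈ 182.9

Σw = 6 + 1 + 5 + 9 + 4 = 25.
y-moment: 6·192 + 1·235 + 5·246 + 9·184 + 4·75 = 4573; centroid 4573/25 ≈ 182.92.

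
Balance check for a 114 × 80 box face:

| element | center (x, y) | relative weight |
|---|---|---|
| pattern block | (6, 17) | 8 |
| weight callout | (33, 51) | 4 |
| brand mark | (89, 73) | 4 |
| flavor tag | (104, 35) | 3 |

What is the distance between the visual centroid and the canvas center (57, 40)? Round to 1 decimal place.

Total weight = 8 + 4 + 4 + 3 = 19.
x-moment: 8·6 + 4·33 + 4·89 + 3·104 = 848; centroid 848/19 ≈ 44.63.
y-moment: 8·17 + 4·51 + 4·73 + 3·35 = 737; centroid 737/19 ≈ 38.79.
From (57, 40): dx = -12.37, dy = -1.21, so the distance is √(dx²+dy²) ≈ 12.43.

≈ 12.4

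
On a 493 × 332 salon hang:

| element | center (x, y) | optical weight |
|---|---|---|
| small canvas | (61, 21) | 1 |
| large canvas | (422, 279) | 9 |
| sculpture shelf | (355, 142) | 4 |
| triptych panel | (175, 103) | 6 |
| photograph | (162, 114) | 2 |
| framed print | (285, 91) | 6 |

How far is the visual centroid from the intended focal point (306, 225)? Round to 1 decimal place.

Weights sum to 1 + 9 + 4 + 6 + 2 + 6 = 28.
Σw·x = 8363; x̄ = 8363/28 ≈ 298.68.
y: moment 4492 / weight 28 ≈ 160.43
From (306, 225): dx = -7.32, dy = -64.57, so the distance is √(dx²+dy²) ≈ 64.99.

≈ 65.0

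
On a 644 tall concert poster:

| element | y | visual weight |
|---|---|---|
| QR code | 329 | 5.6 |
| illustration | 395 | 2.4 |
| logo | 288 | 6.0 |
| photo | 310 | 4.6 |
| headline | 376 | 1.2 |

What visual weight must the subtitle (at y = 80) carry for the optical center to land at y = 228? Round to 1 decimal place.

w ≈ 12.7

Existing Σw = 19.8 (5.6 + 2.4 + 6.0 + 4.6 + 1.2); existing moment 5.6·329 + 2.4·395 + 6.0·288 + 4.6·310 + 1.2·376 = 6395.6.
Balance at y = 228 requires (6395.6 + w·80) / (19.8 + w) = 228.
Rearranging, w·(80 − 228) = 228·19.8 − 6395.6 = -1881.2, so w ≈ -1881.2/-148 = 12.71.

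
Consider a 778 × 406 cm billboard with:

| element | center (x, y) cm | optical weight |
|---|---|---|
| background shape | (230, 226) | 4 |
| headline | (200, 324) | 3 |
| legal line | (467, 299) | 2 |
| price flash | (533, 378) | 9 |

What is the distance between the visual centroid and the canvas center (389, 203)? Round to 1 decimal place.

≈ 124.2 cm

Σw = 4 + 3 + 2 + 9 = 18.
x: (4·230 + 3·200 + 2·467 + 9·533) / 18 = 7251 / 18 ≈ 402.83
y: (4·226 + 3·324 + 2·299 + 9·378) / 18 = 5876 / 18 ≈ 326.44
From (389, 203): dx = 13.83, dy = 123.44, so the distance is √(dx²+dy²) ≈ 124.22.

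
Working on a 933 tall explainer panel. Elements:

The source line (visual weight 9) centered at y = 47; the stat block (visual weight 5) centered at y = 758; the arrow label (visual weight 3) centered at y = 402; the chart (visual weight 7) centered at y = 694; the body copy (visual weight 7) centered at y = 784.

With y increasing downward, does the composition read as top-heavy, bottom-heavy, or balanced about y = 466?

bottom-heavy

Weights sum to 9 + 5 + 3 + 7 + 7 = 31.
y-moment: 9·47 + 5·758 + 3·402 + 7·694 + 7·784 = 15765; centroid 15765/31 ≈ 508.55.
508.5 vs midline 466 → bottom-heavy.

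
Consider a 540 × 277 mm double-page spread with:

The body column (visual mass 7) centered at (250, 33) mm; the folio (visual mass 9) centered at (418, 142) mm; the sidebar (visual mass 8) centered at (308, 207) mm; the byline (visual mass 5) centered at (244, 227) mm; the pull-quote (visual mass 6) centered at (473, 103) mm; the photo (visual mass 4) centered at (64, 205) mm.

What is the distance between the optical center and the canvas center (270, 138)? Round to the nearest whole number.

≈ 46 mm

Σw = 7 + 9 + 8 + 5 + 6 + 4 = 39.
x-moment: 7·250 + 9·418 + 8·308 + 5·244 + 6·473 + 4·64 = 12290; centroid 12290/39 ≈ 315.13.
y-moment: 7·33 + 9·142 + 8·207 + 5·227 + 6·103 + 4·205 = 5738; centroid 5738/39 ≈ 147.13.
Relative to (270, 138): Δ = (45.13, 9.13); |Δ| = √(45.13² + 9.13²) ≈ 46.04.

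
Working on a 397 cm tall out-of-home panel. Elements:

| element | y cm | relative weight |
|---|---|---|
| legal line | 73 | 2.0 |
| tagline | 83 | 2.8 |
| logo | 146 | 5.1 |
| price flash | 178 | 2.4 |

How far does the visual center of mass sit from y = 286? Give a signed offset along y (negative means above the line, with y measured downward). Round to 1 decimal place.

≈ -160.0 cm

Total weight = 2.0 + 2.8 + 5.1 + 2.4 = 12.3.
Σw·y = 2.0·73 + 2.8·83 + 5.1·146 + 2.4·178 = 1550.2, so ȳ = 1550.2/12.3 ≈ 126.03.
Against y = 286, that's 126.03 − 286 = -159.97.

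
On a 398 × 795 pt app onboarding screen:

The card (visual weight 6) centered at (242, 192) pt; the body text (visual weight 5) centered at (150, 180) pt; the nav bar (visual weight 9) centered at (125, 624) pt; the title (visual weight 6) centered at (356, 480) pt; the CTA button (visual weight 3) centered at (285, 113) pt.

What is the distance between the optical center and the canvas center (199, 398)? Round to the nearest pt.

Total weight = 6 + 5 + 9 + 6 + 3 = 29.
x-moment: 6·242 + 5·150 + 9·125 + 6·356 + 3·285 = 6318; centroid 6318/29 ≈ 217.86.
y-moment: 6·192 + 5·180 + 9·624 + 6·480 + 3·113 = 10887; centroid 10887/29 ≈ 375.41.
Relative to (199, 398): Δ = (18.86, -22.59); |Δ| = √(18.86² + -22.59²) ≈ 29.43.

≈ 29 pt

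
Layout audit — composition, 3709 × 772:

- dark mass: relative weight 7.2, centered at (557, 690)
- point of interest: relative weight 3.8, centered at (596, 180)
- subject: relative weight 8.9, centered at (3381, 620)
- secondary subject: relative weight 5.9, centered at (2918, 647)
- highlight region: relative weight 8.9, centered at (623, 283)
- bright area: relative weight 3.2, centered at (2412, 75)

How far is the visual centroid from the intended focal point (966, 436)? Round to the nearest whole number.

≈ 798

Weights sum to 7.2 + 3.8 + 8.9 + 5.9 + 8.9 + 3.2 = 37.9.
Σw·x = 7.2·557 + 3.8·596 + 8.9·3381 + 5.9·2918 + 8.9·623 + 3.2·2412 = 66845.4, so x̄ = 66845.4/37.9 ≈ 1763.73.
Σw·y = 7.2·690 + 3.8·180 + 8.9·620 + 5.9·647 + 8.9·283 + 3.2·75 = 17746.0, so ȳ = 17746.0/37.9 ≈ 468.23.
Relative to (966, 436): Δ = (797.73, 32.23); |Δ| = √(797.73² + 32.23²) ≈ 798.38.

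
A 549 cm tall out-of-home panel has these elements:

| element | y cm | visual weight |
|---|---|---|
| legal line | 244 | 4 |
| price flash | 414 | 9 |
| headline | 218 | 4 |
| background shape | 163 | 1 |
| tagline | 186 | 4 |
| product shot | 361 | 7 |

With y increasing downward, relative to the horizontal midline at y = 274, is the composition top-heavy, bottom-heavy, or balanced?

bottom-heavy

Σw = 4 + 9 + 4 + 1 + 4 + 7 = 29.
Σw·y = 9008; ȳ = 9008/29 ≈ 310.62.
Since 310.6 is below (larger y than) 274, the composition reads bottom-heavy.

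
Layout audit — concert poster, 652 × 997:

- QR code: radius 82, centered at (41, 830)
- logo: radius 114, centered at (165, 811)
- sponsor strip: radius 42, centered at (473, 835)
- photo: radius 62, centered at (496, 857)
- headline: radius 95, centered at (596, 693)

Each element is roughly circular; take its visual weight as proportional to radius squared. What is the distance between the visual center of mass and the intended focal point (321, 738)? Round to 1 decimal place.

≈ 54.0

r² weights: QR code 82² = 6724, logo 114² = 12996, sponsor strip 42² = 1764, photo 62² = 3844, headline 95² = 9025. Total = 34353.
Σw·x = 6724·41 + 12996·165 + 1764·473 + 3844·496 + 9025·596 = 10539920, so x̄ = 10539920/34353 ≈ 306.81.
Σw·y = 6724·830 + 12996·811 + 1764·835 + 3844·857 + 9025·693 = 27142249, so ȳ = 27142249/34353 ≈ 790.10.
From (321, 738): dx = -14.19, dy = 52.10, so the distance is √(dx²+dy²) ≈ 54.00.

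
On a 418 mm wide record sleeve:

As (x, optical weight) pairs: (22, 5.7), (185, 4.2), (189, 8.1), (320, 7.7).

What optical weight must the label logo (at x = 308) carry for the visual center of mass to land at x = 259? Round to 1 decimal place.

w ≈ 35.9

Fixed elements: Σw = 5.7 + 4.2 + 8.1 + 7.7 = 25.7, Σw·x = 5.7·22 + 4.2·185 + 8.1·189 + 7.7·320 = 4897.3.
For the centroid to hit 259: (4897.3 + w·308) / (25.7 + w) = 259.
Solving: w = (259·25.7 − 4897.3) / (308 − 259) = 1759.0 / 49 ≈ 35.90.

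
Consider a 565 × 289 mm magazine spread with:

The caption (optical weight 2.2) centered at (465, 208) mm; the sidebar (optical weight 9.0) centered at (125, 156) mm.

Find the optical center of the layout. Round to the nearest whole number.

(192, 166)

Total weight = 2.2 + 9.0 = 11.2.
x: (2.2·465 + 9.0·125) / 11.2 = 2148.0 / 11.2 ≈ 191.79
y: (2.2·208 + 9.0·156) / 11.2 = 1861.6 / 11.2 ≈ 166.21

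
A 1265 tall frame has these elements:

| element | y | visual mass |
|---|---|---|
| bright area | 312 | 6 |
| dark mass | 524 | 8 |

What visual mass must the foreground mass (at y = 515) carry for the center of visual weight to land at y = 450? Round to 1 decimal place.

w ≈ 3.6

Existing Σw = 14 (6 + 8); existing moment 6·312 + 8·524 = 6064.
For the centroid to hit 450: (6064 + w·515) / (14 + w) = 450.
Rearranging, w·(515 − 450) = 450·14 − 6064 = 236, so w ≈ 236/65 = 3.63.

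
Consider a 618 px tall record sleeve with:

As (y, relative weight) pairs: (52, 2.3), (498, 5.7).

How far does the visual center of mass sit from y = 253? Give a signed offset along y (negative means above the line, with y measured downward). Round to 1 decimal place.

≈ 116.8 px

Σw = 2.3 + 5.7 = 8.0.
Σw·y = 2.3·52 + 5.7·498 = 2958.2, so ȳ = 2958.2/8.0 ≈ 369.77.
Offset from y = 253: 369.77 − 253 ≈ 116.77.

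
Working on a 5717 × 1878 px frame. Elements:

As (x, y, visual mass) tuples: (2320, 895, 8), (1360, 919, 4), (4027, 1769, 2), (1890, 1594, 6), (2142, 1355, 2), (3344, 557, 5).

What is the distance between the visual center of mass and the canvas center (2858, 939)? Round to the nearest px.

≈ 496 px

Weights sum to 8 + 4 + 2 + 6 + 2 + 5 = 27.
Σw·x = 64398; x̄ = 64398/27 ≈ 2385.11.
Σw·y = 29433; ȳ = 29433/27 ≈ 1090.11.
From (2858, 939): dx = -472.89, dy = 151.11, so the distance is √(dx²+dy²) ≈ 496.45.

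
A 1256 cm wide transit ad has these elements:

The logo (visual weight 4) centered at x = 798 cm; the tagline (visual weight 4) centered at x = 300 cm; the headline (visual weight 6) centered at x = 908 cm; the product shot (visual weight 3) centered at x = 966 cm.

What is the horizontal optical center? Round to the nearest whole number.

Σw = 4 + 4 + 6 + 3 = 17.
x-moment: 4·798 + 4·300 + 6·908 + 3·966 = 12738; centroid 12738/17 ≈ 749.29.

x ≈ 749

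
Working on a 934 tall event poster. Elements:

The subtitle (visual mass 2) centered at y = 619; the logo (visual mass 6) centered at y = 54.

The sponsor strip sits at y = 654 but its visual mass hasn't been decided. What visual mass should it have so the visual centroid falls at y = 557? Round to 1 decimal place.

Known weights sum to 2 + 6 = 8; their moment is 2·619 + 6·54 = 1562.
Set Σw·y/Σw = 557: (1562 + 654w) = 557·(8 + w).
Rearranging, w·(654 − 557) = 557·8 − 1562 = 2894, so w ≈ 2894/97 = 29.84.

w ≈ 29.8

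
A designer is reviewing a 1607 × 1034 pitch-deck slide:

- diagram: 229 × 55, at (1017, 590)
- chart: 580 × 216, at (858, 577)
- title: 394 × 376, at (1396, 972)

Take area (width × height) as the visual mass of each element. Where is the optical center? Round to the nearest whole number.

Taking area as weight: diagram 229·55 = 12595, chart 580·216 = 125280, title 394·376 = 148144. Sum 286019.
x: (12595·1017 + 125280·858 + 148144·1396) / 286019 = 327108379 / 286019 ≈ 1143.66
y: (12595·590 + 125280·577 + 148144·972) / 286019 = 223713578 / 286019 ≈ 782.16

(1144, 782)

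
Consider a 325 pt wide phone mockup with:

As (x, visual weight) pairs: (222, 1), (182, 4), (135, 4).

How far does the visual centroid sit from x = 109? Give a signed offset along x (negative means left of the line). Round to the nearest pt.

≈ 57 pt

Σw = 1 + 4 + 4 = 9.
x: (1·222 + 4·182 + 4·135) / 9 = 1490 / 9 ≈ 165.56
Against x = 109, that's 165.56 − 109 = 56.56.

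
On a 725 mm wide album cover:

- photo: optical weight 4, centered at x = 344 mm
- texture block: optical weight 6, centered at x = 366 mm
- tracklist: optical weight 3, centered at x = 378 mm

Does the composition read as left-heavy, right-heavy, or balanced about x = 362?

balanced

Weights sum to 4 + 6 + 3 = 13.
x: (4·344 + 6·366 + 3·378) / 13 = 4706 / 13 ≈ 362.00
The centroid 362.00 matches the midline at 362, so the layout is balanced.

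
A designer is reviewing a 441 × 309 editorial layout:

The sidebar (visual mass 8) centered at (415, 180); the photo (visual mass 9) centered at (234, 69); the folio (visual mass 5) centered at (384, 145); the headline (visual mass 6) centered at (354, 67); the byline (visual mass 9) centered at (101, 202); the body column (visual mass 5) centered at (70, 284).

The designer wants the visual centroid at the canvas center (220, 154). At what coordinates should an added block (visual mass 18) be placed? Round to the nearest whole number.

After adding the added block, total weight = 8 + 9 + 5 + 6 + 9 + 5 + 18 = 60.
x: target moment 60×220 = 13200; current 8·415 + 9·234 + 5·384 + 6·354 + 9·101 + 5·70 = 10729; the added block supplies 2471, so x = 2471/18 ≈ 137.28.
y: target moment 60×154 = 9240; current 8·180 + 9·69 + 5·145 + 6·67 + 9·202 + 5·284 = 6426; the added block supplies 2814, so y = 2814/18 ≈ 156.33.

(137, 156)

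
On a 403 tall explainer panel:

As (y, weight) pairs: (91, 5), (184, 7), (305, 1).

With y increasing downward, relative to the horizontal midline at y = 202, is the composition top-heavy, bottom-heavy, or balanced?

top-heavy

Σw = 5 + 7 + 1 = 13.
y-moment: 5·91 + 7·184 + 1·305 = 2048; centroid 2048/13 ≈ 157.54.
Since 157.5 is above (smaller y than) 202, the composition reads top-heavy.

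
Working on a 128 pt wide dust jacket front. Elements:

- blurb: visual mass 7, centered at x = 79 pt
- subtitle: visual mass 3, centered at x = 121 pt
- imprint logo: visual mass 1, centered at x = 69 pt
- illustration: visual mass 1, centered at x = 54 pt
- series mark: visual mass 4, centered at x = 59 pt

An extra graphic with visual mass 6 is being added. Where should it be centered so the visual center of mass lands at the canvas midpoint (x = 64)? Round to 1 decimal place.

New total weight: (7 + 3 + 1 + 1 + 4) + 6 = 22.
x: need Σw·x = 22·64 = 1408. Existing = 7·79 + 3·121 + 1·69 + 1·54 + 4·59 = 1275. Remainder 133 / 6 ≈ 22.17.

x ≈ 22.2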